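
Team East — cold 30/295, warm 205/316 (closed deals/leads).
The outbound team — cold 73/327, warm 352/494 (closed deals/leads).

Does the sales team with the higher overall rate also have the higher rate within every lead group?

Cold: Team East 30/295 = 10.2%, the outbound team 73/327 = 22.3% → the outbound team
Warm: Team East 205/316 = 64.9%, the outbound team 352/494 = 71.3% → the outbound team
Overall: Team East 235/611 = 38.5%, the outbound team 425/821 = 51.8% → the outbound team
The outbound team wins overall and in every lead group — no reversal.

Yes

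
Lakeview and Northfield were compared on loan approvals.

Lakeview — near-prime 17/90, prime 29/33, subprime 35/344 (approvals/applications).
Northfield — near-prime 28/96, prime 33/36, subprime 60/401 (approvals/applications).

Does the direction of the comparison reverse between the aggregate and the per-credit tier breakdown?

No

Near-prime: Lakeview 17/90 = 18.9%, Northfield 28/96 = 29.2% → Northfield
Prime: Lakeview 29/33 = 87.9%, Northfield 33/36 = 91.7% → Northfield
Subprime: Lakeview 35/344 = 10.2%, Northfield 60/401 = 15.0% → Northfield
Overall: Lakeview 81/467 = 17.3%, Northfield 121/533 = 22.7% → Northfield
Northfield wins overall and in every credit group — no reversal.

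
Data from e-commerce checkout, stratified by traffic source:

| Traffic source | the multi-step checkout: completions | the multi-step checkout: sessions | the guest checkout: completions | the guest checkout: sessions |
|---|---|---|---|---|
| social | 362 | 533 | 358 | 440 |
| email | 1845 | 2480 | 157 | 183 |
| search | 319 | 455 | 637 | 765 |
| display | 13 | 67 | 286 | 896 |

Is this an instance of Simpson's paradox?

Social: the multi-step checkout 362/533 = 67.9%, the guest checkout 358/440 = 81.4% → the guest checkout
Email: the multi-step checkout 1845/2480 = 74.4%, the guest checkout 157/183 = 85.8% → the guest checkout
Search: the multi-step checkout 319/455 = 70.1%, the guest checkout 637/765 = 83.3% → the guest checkout
Display: the multi-step checkout 13/67 = 19.4%, the guest checkout 286/896 = 31.9% → the guest checkout
Overall: the multi-step checkout 2539/3535 = 71.8%, the guest checkout 1438/2284 = 63.0% → the multi-step checkout
The guest checkout wins each traffic group but the multi-step checkout wins overall — the comparison reverses. The guest checkout's sessions skew toward display, which has a lower base rate.

Yes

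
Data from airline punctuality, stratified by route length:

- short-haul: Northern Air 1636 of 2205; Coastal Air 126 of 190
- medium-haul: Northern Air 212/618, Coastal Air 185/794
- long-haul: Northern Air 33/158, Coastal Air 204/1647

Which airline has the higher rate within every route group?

Northern Air

Short-haul: Northern Air 1636/2205 = 74.2%, Coastal Air 126/190 = 66.3% → Northern Air
Medium-haul: Northern Air 212/618 = 34.3%, Coastal Air 185/794 = 23.3% → Northern Air
Long-haul: Northern Air 33/158 = 20.9%, Coastal Air 204/1647 = 12.4% → Northern Air
Northern Air has the higher rate in all 3 groups.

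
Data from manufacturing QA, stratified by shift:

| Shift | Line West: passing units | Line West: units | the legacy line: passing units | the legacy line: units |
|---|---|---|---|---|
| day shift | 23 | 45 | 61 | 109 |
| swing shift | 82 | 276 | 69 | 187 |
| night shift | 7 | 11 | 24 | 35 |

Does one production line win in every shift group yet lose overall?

No

Day shift: Line West 23/45 = 51.1%, the legacy line 61/109 = 56.0% → the legacy line
Swing shift: Line West 82/276 = 29.7%, the legacy line 69/187 = 36.9% → the legacy line
Night shift: Line West 7/11 = 63.6%, the legacy line 24/35 = 68.6% → the legacy line
Overall: Line West 112/332 = 33.7%, the legacy line 154/331 = 46.5% → the legacy line
The legacy line wins overall and in every shift group — no reversal.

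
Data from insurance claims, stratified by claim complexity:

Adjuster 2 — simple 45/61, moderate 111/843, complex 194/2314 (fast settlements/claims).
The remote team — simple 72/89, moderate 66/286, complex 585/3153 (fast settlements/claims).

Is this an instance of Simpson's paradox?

No

Simple: Adjuster 2 45/61 = 73.8%, the remote team 72/89 = 80.9% → the remote team
Moderate: Adjuster 2 111/843 = 13.2%, the remote team 66/286 = 23.1% → the remote team
Complex: Adjuster 2 194/2314 = 8.4%, the remote team 585/3153 = 18.6% → the remote team
Overall: Adjuster 2 350/3218 = 10.9%, the remote team 723/3528 = 20.5% → the remote team
The remote team wins overall and in every claim group — no reversal.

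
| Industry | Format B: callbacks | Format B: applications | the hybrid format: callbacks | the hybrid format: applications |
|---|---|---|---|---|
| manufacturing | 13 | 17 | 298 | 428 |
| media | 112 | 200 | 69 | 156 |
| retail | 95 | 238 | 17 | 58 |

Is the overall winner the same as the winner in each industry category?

Manufacturing: Format B 13/17 = 76.5%, the hybrid format 298/428 = 69.6% → Format B
Media: Format B 112/200 = 56.0%, the hybrid format 69/156 = 44.2% → Format B
Retail: Format B 95/238 = 39.9%, the hybrid format 17/58 = 29.3% → Format B
Overall: Format B 220/455 = 48.4%, the hybrid format 384/642 = 59.8% → the hybrid format
Format B wins each industry group but the hybrid format wins overall — the comparison reverses. Format B's applications skew toward retail, which has a lower base rate.

No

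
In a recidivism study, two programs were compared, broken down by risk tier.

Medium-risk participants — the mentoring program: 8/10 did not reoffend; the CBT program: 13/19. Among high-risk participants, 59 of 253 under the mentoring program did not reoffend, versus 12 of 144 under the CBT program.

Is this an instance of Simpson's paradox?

No

Medium-risk: the mentoring program 8/10 = 80.0%, the CBT program 13/19 = 68.4% → the mentoring program
High-risk: the mentoring program 59/253 = 23.3%, the CBT program 12/144 = 8.3% → the mentoring program
Overall: the mentoring program 67/263 = 25.5%, the CBT program 25/163 = 15.3% → the mentoring program
The mentoring program wins overall and in every risk group — no reversal.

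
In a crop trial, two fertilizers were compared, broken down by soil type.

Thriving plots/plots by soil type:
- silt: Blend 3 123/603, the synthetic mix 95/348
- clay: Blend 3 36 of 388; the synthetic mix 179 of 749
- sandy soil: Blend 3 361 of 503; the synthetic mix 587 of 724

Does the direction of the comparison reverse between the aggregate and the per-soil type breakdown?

Silt: Blend 3 123/603 = 20.4%, the synthetic mix 95/348 = 27.3% → the synthetic mix
Clay: Blend 3 36/388 = 9.3%, the synthetic mix 179/749 = 23.9% → the synthetic mix
Sandy soil: Blend 3 361/503 = 71.8%, the synthetic mix 587/724 = 81.1% → the synthetic mix
Overall: Blend 3 520/1494 = 34.8%, the synthetic mix 861/1821 = 47.3% → the synthetic mix
The synthetic mix wins overall and in every soil group — no reversal.

No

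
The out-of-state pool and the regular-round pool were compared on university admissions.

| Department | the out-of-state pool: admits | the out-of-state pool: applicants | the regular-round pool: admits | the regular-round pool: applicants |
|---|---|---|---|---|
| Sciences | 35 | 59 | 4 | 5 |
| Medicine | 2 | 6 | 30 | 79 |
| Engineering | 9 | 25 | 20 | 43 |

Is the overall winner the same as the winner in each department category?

Sciences: the out-of-state pool 35/59 = 59.3%, the regular-round pool 4/5 = 80.0% → the regular-round pool
Medicine: the out-of-state pool 2/6 = 33.3%, the regular-round pool 30/79 = 38.0% → the regular-round pool
Engineering: the out-of-state pool 9/25 = 36.0%, the regular-round pool 20/43 = 46.5% → the regular-round pool
Overall: the out-of-state pool 46/90 = 51.1%, the regular-round pool 54/127 = 42.5% → the out-of-state pool
The regular-round pool wins each department group but the out-of-state pool wins overall — the comparison reverses. The regular-round pool's applicants skew toward Medicine, which has a lower base rate.

No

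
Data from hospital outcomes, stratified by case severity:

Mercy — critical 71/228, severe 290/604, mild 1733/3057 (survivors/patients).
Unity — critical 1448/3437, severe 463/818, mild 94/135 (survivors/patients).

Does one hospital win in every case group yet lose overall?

Yes

Critical: Mercy 71/228 = 31.1%, Unity 1448/3437 = 42.1% → Unity
Severe: Mercy 290/604 = 48.0%, Unity 463/818 = 56.6% → Unity
Mild: Mercy 1733/3057 = 56.7%, Unity 94/135 = 69.6% → Unity
Overall: Mercy 2094/3889 = 53.8%, Unity 2005/4390 = 45.7% → Mercy
Unity wins each case group but Mercy wins overall — the comparison reverses. Unity's patients skew toward critical, which has a lower base rate.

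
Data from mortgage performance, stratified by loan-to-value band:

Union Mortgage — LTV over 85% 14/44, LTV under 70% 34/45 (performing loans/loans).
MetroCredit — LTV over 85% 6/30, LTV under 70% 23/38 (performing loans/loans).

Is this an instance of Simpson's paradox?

LTV over 85%: Union Mortgage 14/44 = 31.8%, MetroCredit 6/30 = 20.0% → Union Mortgage
LTV under 70%: Union Mortgage 34/45 = 75.6%, MetroCredit 23/38 = 60.5% → Union Mortgage
Overall: Union Mortgage 48/89 = 53.9%, MetroCredit 29/68 = 42.6% → Union Mortgage
Union Mortgage wins overall and in every loan-to-value group — no reversal.

No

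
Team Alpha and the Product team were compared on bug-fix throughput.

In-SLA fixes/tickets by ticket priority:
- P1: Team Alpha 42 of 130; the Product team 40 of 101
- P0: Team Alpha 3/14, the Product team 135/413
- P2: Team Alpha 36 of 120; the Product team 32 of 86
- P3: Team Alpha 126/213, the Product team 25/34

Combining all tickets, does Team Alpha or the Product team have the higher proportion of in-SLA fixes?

P1: Team Alpha 42/130 = 32.3%, the Product team 40/101 = 39.6% → the Product team
P0: Team Alpha 3/14 = 21.4%, the Product team 135/413 = 32.7% → the Product team
P2: Team Alpha 36/120 = 30.0%, the Product team 32/86 = 37.2% → the Product team
P3: Team Alpha 126/213 = 59.2%, the Product team 25/34 = 73.5% → the Product team
Overall: Team Alpha 207/477 = 43.4%, the Product team 232/634 = 36.6% → Team Alpha
(The Product team wins every ticket group but Team Alpha wins overall — the Product team's tickets skew toward the low-rate P0 group.)

Team Alpha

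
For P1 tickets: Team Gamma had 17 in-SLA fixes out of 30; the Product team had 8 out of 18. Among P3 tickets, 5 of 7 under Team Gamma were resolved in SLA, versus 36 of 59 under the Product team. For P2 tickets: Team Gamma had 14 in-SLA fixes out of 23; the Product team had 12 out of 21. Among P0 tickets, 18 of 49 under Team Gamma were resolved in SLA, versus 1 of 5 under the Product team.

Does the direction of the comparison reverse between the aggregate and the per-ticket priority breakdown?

Yes

P1: Team Gamma 17/30 = 56.7%, the Product team 8/18 = 44.4% → Team Gamma
P3: Team Gamma 5/7 = 71.4%, the Product team 36/59 = 61.0% → Team Gamma
P2: Team Gamma 14/23 = 60.9%, the Product team 12/21 = 57.1% → Team Gamma
P0: Team Gamma 18/49 = 36.7%, the Product team 1/5 = 20.0% → Team Gamma
Overall: Team Gamma 54/109 = 49.5%, the Product team 57/103 = 55.3% → the Product team
Team Gamma wins each ticket group but the Product team wins overall — the comparison reverses. Team Gamma's tickets skew toward P0, which has a lower base rate.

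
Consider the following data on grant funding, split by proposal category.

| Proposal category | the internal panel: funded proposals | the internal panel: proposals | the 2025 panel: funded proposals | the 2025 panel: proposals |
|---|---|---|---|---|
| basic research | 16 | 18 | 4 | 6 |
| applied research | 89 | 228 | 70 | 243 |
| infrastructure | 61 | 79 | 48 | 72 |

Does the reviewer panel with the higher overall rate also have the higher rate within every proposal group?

Yes

Basic research: the internal panel 16/18 = 88.9%, the 2025 panel 4/6 = 66.7% → the internal panel
Applied research: the internal panel 89/228 = 39.0%, the 2025 panel 70/243 = 28.8% → the internal panel
Infrastructure: the internal panel 61/79 = 77.2%, the 2025 panel 48/72 = 66.7% → the internal panel
Overall: the internal panel 166/325 = 51.1%, the 2025 panel 122/321 = 38.0% → the internal panel
The internal panel wins overall and in every proposal group — no reversal.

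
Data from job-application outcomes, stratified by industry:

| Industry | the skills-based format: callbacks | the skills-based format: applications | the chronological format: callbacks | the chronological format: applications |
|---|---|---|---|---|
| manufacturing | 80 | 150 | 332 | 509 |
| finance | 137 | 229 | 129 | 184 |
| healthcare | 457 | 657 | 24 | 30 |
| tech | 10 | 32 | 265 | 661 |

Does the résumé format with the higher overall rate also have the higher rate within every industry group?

Manufacturing: the skills-based format 80/150 = 53.3%, the chronological format 332/509 = 65.2% → the chronological format
Finance: the skills-based format 137/229 = 59.8%, the chronological format 129/184 = 70.1% → the chronological format
Healthcare: the skills-based format 457/657 = 69.6%, the chronological format 24/30 = 80.0% → the chronological format
Tech: the skills-based format 10/32 = 31.2%, the chronological format 265/661 = 40.1% → the chronological format
Overall: the skills-based format 684/1068 = 64.0%, the chronological format 750/1384 = 54.2% → the skills-based format
The chronological format wins each industry group but the skills-based format wins overall — the comparison reverses. The chronological format's applications skew toward tech, which has a lower base rate.

No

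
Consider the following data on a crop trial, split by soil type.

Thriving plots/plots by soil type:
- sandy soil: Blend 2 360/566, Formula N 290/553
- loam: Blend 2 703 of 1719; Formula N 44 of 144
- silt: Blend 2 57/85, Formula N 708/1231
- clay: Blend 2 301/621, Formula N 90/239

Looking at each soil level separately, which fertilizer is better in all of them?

Blend 2

Sandy soil: Blend 2 360/566 = 63.6%, Formula N 290/553 = 52.4% → Blend 2
Loam: Blend 2 703/1719 = 40.9%, Formula N 44/144 = 30.6% → Blend 2
Silt: Blend 2 57/85 = 67.1%, Formula N 708/1231 = 57.5% → Blend 2
Clay: Blend 2 301/621 = 48.5%, Formula N 90/239 = 37.7% → Blend 2
Blend 2 has the higher rate in all 4 groups.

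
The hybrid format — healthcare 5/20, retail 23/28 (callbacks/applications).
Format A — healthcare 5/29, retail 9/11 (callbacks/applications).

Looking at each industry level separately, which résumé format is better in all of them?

Healthcare: the hybrid format 5/20 = 25.0%, Format A 5/29 = 17.2% → the hybrid format
Retail: the hybrid format 23/28 = 82.1%, Format A 9/11 = 81.8% → the hybrid format
The hybrid format has the higher rate in both groups.

the hybrid format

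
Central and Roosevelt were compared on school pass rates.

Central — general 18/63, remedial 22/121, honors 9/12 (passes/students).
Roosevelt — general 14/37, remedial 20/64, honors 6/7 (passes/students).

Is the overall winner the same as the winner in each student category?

Yes

General: Central 18/63 = 28.6%, Roosevelt 14/37 = 37.8% → Roosevelt
Remedial: Central 22/121 = 18.2%, Roosevelt 20/64 = 31.2% → Roosevelt
Honors: Central 9/12 = 75.0%, Roosevelt 6/7 = 85.7% → Roosevelt
Overall: Central 49/196 = 25.0%, Roosevelt 40/108 = 37.0% → Roosevelt
Roosevelt wins overall and in every student group — no reversal.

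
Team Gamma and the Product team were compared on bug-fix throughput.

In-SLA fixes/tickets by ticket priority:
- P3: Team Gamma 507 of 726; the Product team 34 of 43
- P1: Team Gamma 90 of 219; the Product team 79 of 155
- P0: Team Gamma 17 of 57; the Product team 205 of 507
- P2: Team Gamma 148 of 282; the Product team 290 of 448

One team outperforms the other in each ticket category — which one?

the Product team

P3: Team Gamma 507/726 = 69.8%, the Product team 34/43 = 79.1% → the Product team
P1: Team Gamma 90/219 = 41.1%, the Product team 79/155 = 51.0% → the Product team
P0: Team Gamma 17/57 = 29.8%, the Product team 205/507 = 40.4% → the Product team
P2: Team Gamma 148/282 = 52.5%, the Product team 290/448 = 64.7% → the Product team
The Product team has the higher rate in all 4 groups.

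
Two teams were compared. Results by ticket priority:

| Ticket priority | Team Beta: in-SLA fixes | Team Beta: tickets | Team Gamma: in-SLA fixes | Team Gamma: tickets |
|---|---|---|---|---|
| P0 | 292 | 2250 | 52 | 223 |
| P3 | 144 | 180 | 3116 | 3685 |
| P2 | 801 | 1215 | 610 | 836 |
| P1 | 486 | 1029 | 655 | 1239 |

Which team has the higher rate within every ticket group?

P0: Team Beta 292/2250 = 13.0%, Team Gamma 52/223 = 23.3% → Team Gamma
P3: Team Beta 144/180 = 80.0%, Team Gamma 3116/3685 = 84.6% → Team Gamma
P2: Team Beta 801/1215 = 65.9%, Team Gamma 610/836 = 73.0% → Team Gamma
P1: Team Beta 486/1029 = 47.2%, Team Gamma 655/1239 = 52.9% → Team Gamma
Team Gamma has the higher rate in all 4 groups.

Team Gamma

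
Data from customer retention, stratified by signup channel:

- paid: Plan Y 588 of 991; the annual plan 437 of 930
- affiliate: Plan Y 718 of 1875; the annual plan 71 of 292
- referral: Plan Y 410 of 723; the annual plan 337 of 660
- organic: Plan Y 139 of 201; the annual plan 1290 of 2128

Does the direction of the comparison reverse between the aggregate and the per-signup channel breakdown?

Yes

Paid: Plan Y 588/991 = 59.3%, the annual plan 437/930 = 47.0% → Plan Y
Affiliate: Plan Y 718/1875 = 38.3%, the annual plan 71/292 = 24.3% → Plan Y
Referral: Plan Y 410/723 = 56.7%, the annual plan 337/660 = 51.1% → Plan Y
Organic: Plan Y 139/201 = 69.2%, the annual plan 1290/2128 = 60.6% → Plan Y
Overall: Plan Y 1855/3790 = 48.9%, the annual plan 2135/4010 = 53.2% → the annual plan
Plan Y wins each signup group but the annual plan wins overall — the comparison reverses. Plan Y's customers skew toward affiliate, which has a lower base rate.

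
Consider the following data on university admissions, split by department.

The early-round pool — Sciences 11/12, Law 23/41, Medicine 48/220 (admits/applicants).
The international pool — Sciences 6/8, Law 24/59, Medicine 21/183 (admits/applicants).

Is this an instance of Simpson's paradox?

Sciences: the early-round pool 11/12 = 91.7%, the international pool 6/8 = 75.0% → the early-round pool
Law: the early-round pool 23/41 = 56.1%, the international pool 24/59 = 40.7% → the early-round pool
Medicine: the early-round pool 48/220 = 21.8%, the international pool 21/183 = 11.5% → the early-round pool
Overall: the early-round pool 82/273 = 30.0%, the international pool 51/250 = 20.4% → the early-round pool
The early-round pool wins overall and in every department group — no reversal.

No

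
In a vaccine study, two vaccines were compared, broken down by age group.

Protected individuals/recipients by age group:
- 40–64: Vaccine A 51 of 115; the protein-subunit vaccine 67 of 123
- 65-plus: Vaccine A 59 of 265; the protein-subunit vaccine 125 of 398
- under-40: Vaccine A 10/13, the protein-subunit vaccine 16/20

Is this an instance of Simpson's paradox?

No

40–64: Vaccine A 51/115 = 44.3%, the protein-subunit vaccine 67/123 = 54.5% → the protein-subunit vaccine
65-plus: Vaccine A 59/265 = 22.3%, the protein-subunit vaccine 125/398 = 31.4% → the protein-subunit vaccine
Under-40: Vaccine A 10/13 = 76.9%, the protein-subunit vaccine 16/20 = 80.0% → the protein-subunit vaccine
Overall: Vaccine A 120/393 = 30.5%, the protein-subunit vaccine 208/541 = 38.4% → the protein-subunit vaccine
The protein-subunit vaccine wins overall and in every age group — no reversal.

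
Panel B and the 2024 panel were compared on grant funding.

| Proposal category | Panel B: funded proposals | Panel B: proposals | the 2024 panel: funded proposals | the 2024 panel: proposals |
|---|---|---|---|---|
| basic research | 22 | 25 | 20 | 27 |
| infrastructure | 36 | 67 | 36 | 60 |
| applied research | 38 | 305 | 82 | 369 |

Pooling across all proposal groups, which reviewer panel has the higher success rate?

Basic research: Panel B 22/25 = 88.0%, the 2024 panel 20/27 = 74.1% → Panel B
Infrastructure: Panel B 36/67 = 53.7%, the 2024 panel 36/60 = 60.0% → the 2024 panel
Applied research: Panel B 38/305 = 12.5%, the 2024 panel 82/369 = 22.2% → the 2024 panel
Overall: Panel B 96/397 = 24.2%, the 2024 panel 138/456 = 30.3% → the 2024 panel
(Neither sweeps every proposal group, but the 2024 panel has the higher pooled rate.)

the 2024 panel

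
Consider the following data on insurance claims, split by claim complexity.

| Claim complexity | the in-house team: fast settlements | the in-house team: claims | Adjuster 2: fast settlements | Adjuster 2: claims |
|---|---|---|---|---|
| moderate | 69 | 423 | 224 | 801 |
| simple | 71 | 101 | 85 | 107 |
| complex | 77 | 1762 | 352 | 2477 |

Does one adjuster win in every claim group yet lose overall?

Moderate: the in-house team 69/423 = 16.3%, Adjuster 2 224/801 = 28.0% → Adjuster 2
Simple: the in-house team 71/101 = 70.3%, Adjuster 2 85/107 = 79.4% → Adjuster 2
Complex: the in-house team 77/1762 = 4.4%, Adjuster 2 352/2477 = 14.2% → Adjuster 2
Overall: the in-house team 217/2286 = 9.5%, Adjuster 2 661/3385 = 19.5% → Adjuster 2
Adjuster 2 wins overall and in every claim group — no reversal.

No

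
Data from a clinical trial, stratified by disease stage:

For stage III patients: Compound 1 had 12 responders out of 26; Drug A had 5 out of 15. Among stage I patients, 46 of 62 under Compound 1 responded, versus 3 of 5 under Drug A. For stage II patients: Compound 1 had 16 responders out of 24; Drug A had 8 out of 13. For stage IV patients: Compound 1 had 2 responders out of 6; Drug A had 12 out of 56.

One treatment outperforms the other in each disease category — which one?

Stage III: Compound 1 12/26 = 46.2%, Drug A 5/15 = 33.3% → Compound 1
Stage I: Compound 1 46/62 = 74.2%, Drug A 3/5 = 60.0% → Compound 1
Stage II: Compound 1 16/24 = 66.7%, Drug A 8/13 = 61.5% → Compound 1
Stage IV: Compound 1 2/6 = 33.3%, Drug A 12/56 = 21.4% → Compound 1
Compound 1 has the higher rate in all 4 groups.

Compound 1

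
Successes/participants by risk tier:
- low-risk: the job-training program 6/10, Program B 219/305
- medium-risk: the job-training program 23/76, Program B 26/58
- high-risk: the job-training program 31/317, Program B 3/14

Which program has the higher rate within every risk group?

Program B

Low-risk: the job-training program 6/10 = 60.0%, Program B 219/305 = 71.8% → Program B
Medium-risk: the job-training program 23/76 = 30.3%, Program B 26/58 = 44.8% → Program B
High-risk: the job-training program 31/317 = 9.8%, Program B 3/14 = 21.4% → Program B
Program B has the higher rate in all 3 groups.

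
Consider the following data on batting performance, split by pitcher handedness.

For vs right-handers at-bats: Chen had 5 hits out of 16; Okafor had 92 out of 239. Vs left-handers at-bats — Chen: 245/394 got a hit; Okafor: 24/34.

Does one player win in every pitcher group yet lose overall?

Yes

Vs right-handers: Chen 5/16 = 31.2%, Okafor 92/239 = 38.5% → Okafor
Vs left-handers: Chen 245/394 = 62.2%, Okafor 24/34 = 70.6% → Okafor
Overall: Chen 250/410 = 61.0%, Okafor 116/273 = 42.5% → Chen
Okafor wins each pitcher group but Chen wins overall — the comparison reverses. Okafor's at-bats skew toward vs right-handers, which has a lower base rate.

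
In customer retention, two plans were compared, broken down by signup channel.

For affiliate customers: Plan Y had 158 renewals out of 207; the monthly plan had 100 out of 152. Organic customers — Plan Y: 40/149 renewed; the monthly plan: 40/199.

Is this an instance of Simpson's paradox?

No

Affiliate: Plan Y 158/207 = 76.3%, the monthly plan 100/152 = 65.8% → Plan Y
Organic: Plan Y 40/149 = 26.8%, the monthly plan 40/199 = 20.1% → Plan Y
Overall: Plan Y 198/356 = 55.6%, the monthly plan 140/351 = 39.9% → Plan Y
Plan Y wins overall and in every signup group — no reversal.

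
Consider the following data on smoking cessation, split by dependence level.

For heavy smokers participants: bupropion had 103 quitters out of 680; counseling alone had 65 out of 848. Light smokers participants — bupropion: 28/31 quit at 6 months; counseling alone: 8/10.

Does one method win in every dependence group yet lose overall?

Heavy smokers: bupropion 103/680 = 15.1%, counseling alone 65/848 = 7.7% → bupropion
Light smokers: bupropion 28/31 = 90.3%, counseling alone 8/10 = 80.0% → bupropion
Overall: bupropion 131/711 = 18.4%, counseling alone 73/858 = 8.5% → bupropion
Bupropion wins overall and in every dependence group — no reversal.

No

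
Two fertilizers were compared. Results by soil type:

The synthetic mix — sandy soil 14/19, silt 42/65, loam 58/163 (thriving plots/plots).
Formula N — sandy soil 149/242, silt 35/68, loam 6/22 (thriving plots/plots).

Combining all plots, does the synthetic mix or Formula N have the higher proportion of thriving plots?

Formula N

Sandy soil: the synthetic mix 14/19 = 73.7%, Formula N 149/242 = 61.6% → the synthetic mix
Silt: the synthetic mix 42/65 = 64.6%, Formula N 35/68 = 51.5% → the synthetic mix
Loam: the synthetic mix 58/163 = 35.6%, Formula N 6/22 = 27.3% → the synthetic mix
Overall: the synthetic mix 114/247 = 46.2%, Formula N 190/332 = 57.2% → Formula N
(The synthetic mix wins every soil group but Formula N wins overall — the synthetic mix's plots skew toward the low-rate loam group.)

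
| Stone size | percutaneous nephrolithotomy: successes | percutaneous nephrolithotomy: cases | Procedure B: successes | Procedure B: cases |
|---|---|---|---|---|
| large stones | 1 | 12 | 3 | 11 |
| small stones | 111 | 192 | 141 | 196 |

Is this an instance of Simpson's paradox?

No

Large stones: percutaneous nephrolithotomy 1/12 = 8.3%, Procedure B 3/11 = 27.3% → Procedure B
Small stones: percutaneous nephrolithotomy 111/192 = 57.8%, Procedure B 141/196 = 71.9% → Procedure B
Overall: percutaneous nephrolithotomy 112/204 = 54.9%, Procedure B 144/207 = 69.6% → Procedure B
Procedure B wins overall and in every stone group — no reversal.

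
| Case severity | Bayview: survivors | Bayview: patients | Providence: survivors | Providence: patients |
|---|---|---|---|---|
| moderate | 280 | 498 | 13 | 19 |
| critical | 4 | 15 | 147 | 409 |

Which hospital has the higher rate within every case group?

Moderate: Bayview 280/498 = 56.2%, Providence 13/19 = 68.4% → Providence
Critical: Bayview 4/15 = 26.7%, Providence 147/409 = 35.9% → Providence
Providence has the higher rate in both groups.

Providence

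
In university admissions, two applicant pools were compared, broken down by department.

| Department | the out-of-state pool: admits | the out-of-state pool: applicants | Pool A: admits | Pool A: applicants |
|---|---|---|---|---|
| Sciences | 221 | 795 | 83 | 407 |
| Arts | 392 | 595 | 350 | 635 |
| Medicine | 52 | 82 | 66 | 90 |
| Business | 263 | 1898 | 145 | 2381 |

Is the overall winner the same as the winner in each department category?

Sciences: the out-of-state pool 221/795 = 27.8%, Pool A 83/407 = 20.4% → the out-of-state pool
Arts: the out-of-state pool 392/595 = 65.9%, Pool A 350/635 = 55.1% → the out-of-state pool
Medicine: the out-of-state pool 52/82 = 63.4%, Pool A 66/90 = 73.3% → Pool A
Business: the out-of-state pool 263/1898 = 13.9%, Pool A 145/2381 = 6.1% → the out-of-state pool
Overall: the out-of-state pool 928/3370 = 27.5%, Pool A 644/3513 = 18.3% → the out-of-state pool
Neither sweeps: the out-of-state pool wins 3 of 4 groups, Pool A wins 1. The out-of-state pool wins overall but not every group — no Simpson reversal.

No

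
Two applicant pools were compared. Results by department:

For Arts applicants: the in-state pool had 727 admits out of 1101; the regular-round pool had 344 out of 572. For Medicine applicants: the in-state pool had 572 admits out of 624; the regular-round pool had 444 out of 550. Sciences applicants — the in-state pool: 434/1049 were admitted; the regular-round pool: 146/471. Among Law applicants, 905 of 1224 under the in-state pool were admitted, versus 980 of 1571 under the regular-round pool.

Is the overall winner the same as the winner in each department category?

Yes

Arts: the in-state pool 727/1101 = 66.0%, the regular-round pool 344/572 = 60.1% → the in-state pool
Medicine: the in-state pool 572/624 = 91.7%, the regular-round pool 444/550 = 80.7% → the in-state pool
Sciences: the in-state pool 434/1049 = 41.4%, the regular-round pool 146/471 = 31.0% → the in-state pool
Law: the in-state pool 905/1224 = 73.9%, the regular-round pool 980/1571 = 62.4% → the in-state pool
Overall: the in-state pool 2638/3998 = 66.0%, the regular-round pool 1914/3164 = 60.5% → the in-state pool
The in-state pool wins overall and in every department group — no reversal.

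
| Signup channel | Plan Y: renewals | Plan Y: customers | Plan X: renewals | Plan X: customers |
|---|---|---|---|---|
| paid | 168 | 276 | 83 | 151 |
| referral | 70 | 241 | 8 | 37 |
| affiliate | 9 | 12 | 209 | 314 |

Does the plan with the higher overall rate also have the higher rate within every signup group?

No

Paid: Plan Y 168/276 = 60.9%, Plan X 83/151 = 55.0% → Plan Y
Referral: Plan Y 70/241 = 29.0%, Plan X 8/37 = 21.6% → Plan Y
Affiliate: Plan Y 9/12 = 75.0%, Plan X 209/314 = 66.6% → Plan Y
Overall: Plan Y 247/529 = 46.7%, Plan X 300/502 = 59.8% → Plan X
Plan Y wins each signup group but Plan X wins overall — the comparison reverses. Plan Y's customers skew toward referral, which has a lower base rate.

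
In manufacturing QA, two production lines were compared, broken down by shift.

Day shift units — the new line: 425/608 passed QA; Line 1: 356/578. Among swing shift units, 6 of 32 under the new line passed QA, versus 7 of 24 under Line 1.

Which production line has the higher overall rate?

Day shift: the new line 425/608 = 69.9%, Line 1 356/578 = 61.6% → the new line
Swing shift: the new line 6/32 = 18.8%, Line 1 7/24 = 29.2% → Line 1
Overall: the new line 431/640 = 67.3%, Line 1 363/602 = 60.3% → the new line
(Neither sweeps every shift group, but the new line has the higher pooled rate.)

the new line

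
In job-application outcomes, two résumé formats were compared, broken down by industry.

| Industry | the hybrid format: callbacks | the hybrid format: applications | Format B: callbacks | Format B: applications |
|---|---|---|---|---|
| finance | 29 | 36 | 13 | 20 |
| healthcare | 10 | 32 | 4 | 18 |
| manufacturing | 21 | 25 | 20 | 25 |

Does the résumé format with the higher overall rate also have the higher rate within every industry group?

Finance: the hybrid format 29/36 = 80.6%, Format B 13/20 = 65.0% → the hybrid format
Healthcare: the hybrid format 10/32 = 31.2%, Format B 4/18 = 22.2% → the hybrid format
Manufacturing: the hybrid format 21/25 = 84.0%, Format B 20/25 = 80.0% → the hybrid format
Overall: the hybrid format 60/93 = 64.5%, Format B 37/63 = 58.7% → the hybrid format
The hybrid format wins overall and in every industry group — no reversal.

Yes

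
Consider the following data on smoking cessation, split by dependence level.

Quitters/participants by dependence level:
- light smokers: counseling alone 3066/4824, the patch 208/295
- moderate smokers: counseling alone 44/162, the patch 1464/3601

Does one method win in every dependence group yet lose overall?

Yes

Light smokers: counseling alone 3066/4824 = 63.6%, the patch 208/295 = 70.5% → the patch
Moderate smokers: counseling alone 44/162 = 27.2%, the patch 1464/3601 = 40.7% → the patch
Overall: counseling alone 3110/4986 = 62.4%, the patch 1672/3896 = 42.9% → counseling alone
The patch wins each dependence group but counseling alone wins overall — the comparison reverses. The patch's participants skew toward moderate smokers, which has a lower base rate.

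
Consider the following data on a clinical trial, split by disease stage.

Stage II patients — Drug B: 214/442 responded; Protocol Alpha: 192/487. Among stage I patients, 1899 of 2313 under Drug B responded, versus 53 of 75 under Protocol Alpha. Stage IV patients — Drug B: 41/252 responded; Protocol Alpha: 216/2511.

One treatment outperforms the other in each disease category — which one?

Stage II: Drug B 214/442 = 48.4%, Protocol Alpha 192/487 = 39.4% → Drug B
Stage I: Drug B 1899/2313 = 82.1%, Protocol Alpha 53/75 = 70.7% → Drug B
Stage IV: Drug B 41/252 = 16.3%, Protocol Alpha 216/2511 = 8.6% → Drug B
Drug B has the higher rate in all 3 groups.

Drug B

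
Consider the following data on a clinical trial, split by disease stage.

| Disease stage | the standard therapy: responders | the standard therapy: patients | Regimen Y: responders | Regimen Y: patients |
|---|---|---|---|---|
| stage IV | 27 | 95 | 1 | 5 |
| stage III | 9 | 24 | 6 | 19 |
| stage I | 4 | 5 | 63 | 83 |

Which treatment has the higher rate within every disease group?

the standard therapy

Stage IV: the standard therapy 27/95 = 28.4%, Regimen Y 1/5 = 20.0% → the standard therapy
Stage III: the standard therapy 9/24 = 37.5%, Regimen Y 6/19 = 31.6% → the standard therapy
Stage I: the standard therapy 4/5 = 80.0%, Regimen Y 63/83 = 75.9% → the standard therapy
The standard therapy has the higher rate in all 3 groups.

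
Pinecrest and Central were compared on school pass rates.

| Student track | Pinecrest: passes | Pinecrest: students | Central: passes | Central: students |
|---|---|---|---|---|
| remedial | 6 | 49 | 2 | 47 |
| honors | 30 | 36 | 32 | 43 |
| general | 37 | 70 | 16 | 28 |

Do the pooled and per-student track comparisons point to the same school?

Remedial: Pinecrest 6/49 = 12.2%, Central 2/47 = 4.3% → Pinecrest
Honors: Pinecrest 30/36 = 83.3%, Central 32/43 = 74.4% → Pinecrest
General: Pinecrest 37/70 = 52.9%, Central 16/28 = 57.1% → Central
Overall: Pinecrest 73/155 = 47.1%, Central 50/118 = 42.4% → Pinecrest
Neither sweeps: Pinecrest wins 2 of 3 groups, Central wins 1. Pinecrest wins overall but not every group — no Simpson reversal.

No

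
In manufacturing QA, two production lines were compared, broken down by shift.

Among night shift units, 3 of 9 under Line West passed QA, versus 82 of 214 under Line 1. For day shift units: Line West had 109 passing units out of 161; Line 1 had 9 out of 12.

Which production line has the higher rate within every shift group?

Line 1

Night shift: Line West 3/9 = 33.3%, Line 1 82/214 = 38.3% → Line 1
Day shift: Line West 109/161 = 67.7%, Line 1 9/12 = 75.0% → Line 1
Line 1 has the higher rate in both groups.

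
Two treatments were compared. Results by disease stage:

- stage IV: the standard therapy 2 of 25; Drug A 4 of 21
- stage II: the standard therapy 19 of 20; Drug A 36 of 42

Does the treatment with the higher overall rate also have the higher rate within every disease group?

Stage IV: the standard therapy 2/25 = 8.0%, Drug A 4/21 = 19.0% → Drug A
Stage II: the standard therapy 19/20 = 95.0%, Drug A 36/42 = 85.7% → the standard therapy
Overall: the standard therapy 21/45 = 46.7%, Drug A 40/63 = 63.5% → Drug A
Neither sweeps: the standard therapy wins 1 of 2 groups, Drug A wins 1. Drug A wins overall but not every group — no Simpson reversal.

No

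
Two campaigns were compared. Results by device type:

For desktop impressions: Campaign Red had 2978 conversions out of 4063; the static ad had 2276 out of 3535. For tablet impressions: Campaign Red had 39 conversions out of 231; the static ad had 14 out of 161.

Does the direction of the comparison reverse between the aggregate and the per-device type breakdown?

No

Desktop: Campaign Red 2978/4063 = 73.3%, the static ad 2276/3535 = 64.4% → Campaign Red
Tablet: Campaign Red 39/231 = 16.9%, the static ad 14/161 = 8.7% → Campaign Red
Overall: Campaign Red 3017/4294 = 70.3%, the static ad 2290/3696 = 62.0% → Campaign Red
Campaign Red wins overall and in every device group — no reversal.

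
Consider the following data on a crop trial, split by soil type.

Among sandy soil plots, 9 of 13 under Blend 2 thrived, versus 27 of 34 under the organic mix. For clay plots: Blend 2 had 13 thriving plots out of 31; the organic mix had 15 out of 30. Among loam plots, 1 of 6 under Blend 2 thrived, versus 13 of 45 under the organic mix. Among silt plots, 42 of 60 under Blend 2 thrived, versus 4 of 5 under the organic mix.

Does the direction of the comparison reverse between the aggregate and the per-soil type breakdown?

Yes

Sandy soil: Blend 2 9/13 = 69.2%, the organic mix 27/34 = 79.4% → the organic mix
Clay: Blend 2 13/31 = 41.9%, the organic mix 15/30 = 50.0% → the organic mix
Loam: Blend 2 1/6 = 16.7%, the organic mix 13/45 = 28.9% → the organic mix
Silt: Blend 2 42/60 = 70.0%, the organic mix 4/5 = 80.0% → the organic mix
Overall: Blend 2 65/110 = 59.1%, the organic mix 59/114 = 51.8% → Blend 2
The organic mix wins each soil group but Blend 2 wins overall — the comparison reverses. The organic mix's plots skew toward loam, which has a lower base rate.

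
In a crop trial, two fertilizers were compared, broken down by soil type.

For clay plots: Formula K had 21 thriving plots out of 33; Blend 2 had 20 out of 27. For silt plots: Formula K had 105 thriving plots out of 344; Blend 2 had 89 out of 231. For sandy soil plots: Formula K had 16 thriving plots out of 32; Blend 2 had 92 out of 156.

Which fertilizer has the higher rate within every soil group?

Blend 2

Clay: Formula K 21/33 = 63.6%, Blend 2 20/27 = 74.1% → Blend 2
Silt: Formula K 105/344 = 30.5%, Blend 2 89/231 = 38.5% → Blend 2
Sandy soil: Formula K 16/32 = 50.0%, Blend 2 92/156 = 59.0% → Blend 2
Blend 2 has the higher rate in all 3 groups.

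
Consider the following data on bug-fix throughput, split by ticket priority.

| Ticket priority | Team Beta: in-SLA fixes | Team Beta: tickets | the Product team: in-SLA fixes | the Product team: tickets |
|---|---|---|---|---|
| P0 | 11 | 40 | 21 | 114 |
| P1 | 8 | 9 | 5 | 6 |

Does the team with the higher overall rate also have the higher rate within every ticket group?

Yes

P0: Team Beta 11/40 = 27.5%, the Product team 21/114 = 18.4% → Team Beta
P1: Team Beta 8/9 = 88.9%, the Product team 5/6 = 83.3% → Team Beta
Overall: Team Beta 19/49 = 38.8%, the Product team 26/120 = 21.7% → Team Beta
Team Beta wins overall and in every ticket group — no reversal.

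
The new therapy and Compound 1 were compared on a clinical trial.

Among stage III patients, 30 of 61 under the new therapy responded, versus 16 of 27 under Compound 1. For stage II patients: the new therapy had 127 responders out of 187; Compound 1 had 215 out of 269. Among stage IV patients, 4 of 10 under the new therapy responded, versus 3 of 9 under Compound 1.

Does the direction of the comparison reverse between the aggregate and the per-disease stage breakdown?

Stage III: the new therapy 30/61 = 49.2%, Compound 1 16/27 = 59.3% → Compound 1
Stage II: the new therapy 127/187 = 67.9%, Compound 1 215/269 = 79.9% → Compound 1
Stage IV: the new therapy 4/10 = 40.0%, Compound 1 3/9 = 33.3% → the new therapy
Overall: the new therapy 161/258 = 62.4%, Compound 1 234/305 = 76.7% → Compound 1
Neither sweeps: the new therapy wins 1 of 3 groups, Compound 1 wins 2. Compound 1 wins overall but not every group — no Simpson reversal.

No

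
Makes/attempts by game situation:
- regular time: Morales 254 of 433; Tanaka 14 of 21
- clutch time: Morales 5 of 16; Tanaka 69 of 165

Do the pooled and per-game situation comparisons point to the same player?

No

Regular time: Morales 254/433 = 58.7%, Tanaka 14/21 = 66.7% → Tanaka
Clutch time: Morales 5/16 = 31.2%, Tanaka 69/165 = 41.8% → Tanaka
Overall: Morales 259/449 = 57.7%, Tanaka 83/186 = 44.6% → Morales
Tanaka wins each game group but Morales wins overall — the comparison reverses. Tanaka's attempts skew toward clutch time, which has a lower base rate.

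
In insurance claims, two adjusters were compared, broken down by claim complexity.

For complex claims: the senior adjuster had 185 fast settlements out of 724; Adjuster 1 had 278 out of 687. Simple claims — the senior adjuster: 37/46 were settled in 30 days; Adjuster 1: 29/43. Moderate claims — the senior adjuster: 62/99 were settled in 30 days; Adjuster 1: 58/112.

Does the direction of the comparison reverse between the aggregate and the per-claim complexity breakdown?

Complex: the senior adjuster 185/724 = 25.6%, Adjuster 1 278/687 = 40.5% → Adjuster 1
Simple: the senior adjuster 37/46 = 80.4%, Adjuster 1 29/43 = 67.4% → the senior adjuster
Moderate: the senior adjuster 62/99 = 62.6%, Adjuster 1 58/112 = 51.8% → the senior adjuster
Overall: the senior adjuster 284/869 = 32.7%, Adjuster 1 365/842 = 43.3% → Adjuster 1
Neither sweeps: the senior adjuster wins 2 of 3 groups, Adjuster 1 wins 1. Adjuster 1 wins overall but not every group — no Simpson reversal.

No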